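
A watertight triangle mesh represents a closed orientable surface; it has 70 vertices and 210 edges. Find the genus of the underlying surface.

1

Every face is a triangle and each edge borders two faces, so 3F = 2·210, giving F = 140.
χ = V − E + F = 70 − 210 + 140 = 0.
For a closed orientable surface χ = 2 − 2g, so g = (2 − (0))/2 = 1.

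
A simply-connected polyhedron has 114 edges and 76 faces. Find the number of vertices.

40

Here V − E + F = 2.
V = 2 + E − F = 2 + 114 − 76 = 40.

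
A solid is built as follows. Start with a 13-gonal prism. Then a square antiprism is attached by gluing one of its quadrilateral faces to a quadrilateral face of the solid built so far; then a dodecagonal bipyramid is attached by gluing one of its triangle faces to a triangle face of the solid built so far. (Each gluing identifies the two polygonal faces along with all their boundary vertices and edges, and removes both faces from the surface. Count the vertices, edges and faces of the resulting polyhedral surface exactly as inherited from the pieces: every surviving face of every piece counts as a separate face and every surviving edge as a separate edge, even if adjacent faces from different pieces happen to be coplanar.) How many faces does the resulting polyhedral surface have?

A 13-gonal prism: V=26, E=39, F=15.
Attach a square antiprism (V=8, E=16, F=10) along a 4-gon: merge 4 vertices and 4 edges, delete both glued faces → V=30, E=51, F=23.
Attach a dodecagonal bipyramid (V=14, E=36, F=24) along a 3-gon: merge 3 vertices and 3 edges, delete both glued faces → V=41, E=84, F=45.
Check: V − E + F = 41 − 84 + 45 = 2.

45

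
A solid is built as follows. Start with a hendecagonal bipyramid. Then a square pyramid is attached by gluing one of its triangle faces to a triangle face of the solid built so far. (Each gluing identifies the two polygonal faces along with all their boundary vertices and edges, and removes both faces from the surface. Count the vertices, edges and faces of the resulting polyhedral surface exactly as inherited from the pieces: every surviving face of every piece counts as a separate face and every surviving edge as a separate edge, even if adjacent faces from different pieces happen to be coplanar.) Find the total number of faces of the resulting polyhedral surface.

25

A hendecagonal bipyramid: V=13, E=33, F=22.
Attach a square pyramid (V=5, E=8, F=5) along a 3-gon: merge 3 vertices and 3 edges, delete both glued faces → V=15, E=38, F=25.
Check: V − E + F = 15 − 38 + 25 = 2.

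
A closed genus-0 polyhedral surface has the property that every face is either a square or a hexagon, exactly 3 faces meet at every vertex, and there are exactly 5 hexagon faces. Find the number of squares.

6

Let x be the number of squares; then F = 5 + x.
Edge–face incidences: 2E = 6·5 + 4·x = 30 + 4x.
Every vertex has degree 3, so 3V = 2E.
Euler: V − E + F = 2 ⇒ (2E)/3 − E + (5 + x) = 2.
Multiply by 6: 2·(2E) − 3·(2E) + 6·(5 + x) = 12, i.e. 30 + 6x − (30 + 4x) = 12.
Collecting terms: 2x = 12, so x = 6.
Then 2E = 30 + 4·6 = 54, so E = 27, V = 2E/3 = 18, F = 5 + 6 = 11.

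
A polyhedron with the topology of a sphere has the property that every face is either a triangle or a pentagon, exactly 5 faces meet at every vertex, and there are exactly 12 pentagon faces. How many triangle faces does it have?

80

Let x be the number of triangles; then F = 12 + x.
Edge–face incidences: 2E = 5·12 + 3·x = 60 + 3x.
Every vertex has degree 5, so 5V = 2E.
Euler: V − E + F = 2 ⇒ (2E)/5 − E + (12 + x) = 2.
Multiply by 10: 2·(2E) − 5·(2E) + 10·(12 + x) = 20, i.e. 120 + 10x − 3·(60 + 3x) = 20.
Collecting terms: x − 60 = 20, so x = 80.
Then 2E = 60 + 3·80 = 300, so E = 150, V = 2E/5 = 60, F = 12 + 80 = 92.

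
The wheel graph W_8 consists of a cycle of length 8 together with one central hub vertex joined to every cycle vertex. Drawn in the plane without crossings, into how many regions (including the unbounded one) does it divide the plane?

W_8 has V = 8 + 1 = 9 vertices and E = 2·8 = 16 edges.
By Euler's formula F = 2 − V + E = 2 − 9 + 16 = 9.

9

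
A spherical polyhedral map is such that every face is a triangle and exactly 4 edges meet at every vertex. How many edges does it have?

12

Each face has 3 edges and each edge borders two faces, so 2E = 3F.
Each vertex has degree 4, so 4V = 2E and hence V = 3F/4.
Euler: V − E + F = 2 ⇒ (3F/4) − (3F/2) + F = 2.
Multiply by 8: (6 − 12 + 8)F = 16, i.e. 2F = 16.
So F = 8, E = 3·8/2 = 12, V = 3·8/4 = 6.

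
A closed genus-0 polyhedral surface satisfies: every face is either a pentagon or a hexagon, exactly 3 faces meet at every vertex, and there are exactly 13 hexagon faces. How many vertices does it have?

46

Let x be the number of pentagons; then F = 13 + x.
Edge–face incidences: 2E = 6·13 + 5·x = 78 + 5x.
Every vertex has degree 3, so 3V = 2E.
Euler: V − E + F = 2 ⇒ (2E)/3 − E + (13 + x) = 2.
Multiply by 6: 2·(2E) − 3·(2E) + 6·(13 + x) = 12, i.e. 78 + 6x − (78 + 5x) = 12.
Collecting terms: x = 12.
Then 2E = 78 + 5·12 = 138, so E = 69, V = 2E/3 = 46, F = 13 + 12 = 25.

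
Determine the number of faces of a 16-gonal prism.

18

A prism on an n-gon has two n-gon bases and n rectangular sides: V = 2·16 = 32, E = 3·16 = 48, F = 16 + 2 = 18.
Check: V − E + F = 32 − 48 + 18 = 2.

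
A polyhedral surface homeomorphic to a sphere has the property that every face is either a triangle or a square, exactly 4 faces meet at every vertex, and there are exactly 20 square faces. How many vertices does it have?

Let x be the number of triangles; then F = 20 + x.
Edge–face incidences: 2E = 4·20 + 3·x = 80 + 3x.
Every vertex has degree 4, so 4V = 2E.
Euler: V − E + F = 2 ⇒ (2E)/4 − E + (20 + x) = 2.
Multiply by 8: 2·(2E) − 4·(2E) + 8·(20 + x) = 16, i.e. 160 + 8x − 2·(80 + 3x) = 16.
Collecting terms: 2x = 16, so x = 8.
Then 2E = 80 + 3·8 = 104, so E = 52, V = 2E/4 = 26, F = 20 + 8 = 28.

26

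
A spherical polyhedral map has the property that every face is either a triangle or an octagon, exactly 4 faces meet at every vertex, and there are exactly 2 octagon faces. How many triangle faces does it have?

Let x be the number of triangles; then F = 2 + x.
Edge–face incidences: 2E = 8·2 + 3·x = 16 + 3x.
Every vertex has degree 4, so 4V = 2E.
Euler: V − E + F = 2 ⇒ (2E)/4 − E + (2 + x) = 2.
Multiply by 8: 2·(2E) − 4·(2E) + 8·(2 + x) = 16, i.e. 16 + 8x − 2·(16 + 3x) = 16.
Collecting terms: 2x − 16 = 16, so 2x = 32, so x = 16.
Then 2E = 16 + 3·16 = 64, so E = 32, V = 2E/4 = 16, F = 2 + 16 = 18.

16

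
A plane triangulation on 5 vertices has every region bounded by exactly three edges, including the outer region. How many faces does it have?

6

In a plane triangulation 3F = 2E and V − E + F = 2, so F = 2V − 4 = 2·5 − 4 = 6.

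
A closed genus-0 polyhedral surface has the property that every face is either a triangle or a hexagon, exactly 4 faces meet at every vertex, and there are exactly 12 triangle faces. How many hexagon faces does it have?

2

Let x be the number of hexagons; then F = 12 + x.
Edge–face incidences: 2E = 3·12 + 6·x = 36 + 6x.
Every vertex has degree 4, so 4V = 2E.
Euler: V − E + F = 2 ⇒ (2E)/4 − E + (12 + x) = 2.
Multiply by 8: 2·(2E) − 4·(2E) + 8·(12 + x) = 16, i.e. 96 + 8x − 2·(36 + 6x) = 16.
Collecting terms: −4x + 24 = 16, so −4x = −8, so x = 2.
Then 2E = 36 + 6·2 = 48, so E = 24, V = 2E/4 = 12, F = 12 + 2 = 14.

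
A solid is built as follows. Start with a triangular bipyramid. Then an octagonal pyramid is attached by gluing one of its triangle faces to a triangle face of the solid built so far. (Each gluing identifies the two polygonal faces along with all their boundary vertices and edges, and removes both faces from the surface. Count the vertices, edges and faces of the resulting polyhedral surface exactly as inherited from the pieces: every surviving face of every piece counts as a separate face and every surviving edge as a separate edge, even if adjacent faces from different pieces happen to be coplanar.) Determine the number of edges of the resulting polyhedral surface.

22

A triangular bipyramid: V=5, E=9, F=6.
Attach an octagonal pyramid (V=9, E=16, F=9) along a 3-gon: merge 3 vertices and 3 edges, delete both glued faces → V=11, E=22, F=13.
Check: V − E + F = 11 − 22 + 13 = 2.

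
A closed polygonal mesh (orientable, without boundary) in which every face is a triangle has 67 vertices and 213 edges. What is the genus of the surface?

3

Every face is a triangle and each edge borders two faces, so 3F = 2·213, giving F = 142.
χ = V − E + F = 67 − 213 + 142 = -4.
For a closed orientable surface χ = 2 − 2g, so g = (2 − (-4))/2 = 3.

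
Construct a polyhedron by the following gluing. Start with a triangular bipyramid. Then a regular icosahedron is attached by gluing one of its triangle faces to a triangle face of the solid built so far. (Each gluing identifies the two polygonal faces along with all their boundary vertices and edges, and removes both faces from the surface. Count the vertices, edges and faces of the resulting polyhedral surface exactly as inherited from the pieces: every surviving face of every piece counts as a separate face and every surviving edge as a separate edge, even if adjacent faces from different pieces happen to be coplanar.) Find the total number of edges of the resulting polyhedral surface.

36

A triangular bipyramid: V=5, E=9, F=6.
Attach a regular icosahedron (V=12, E=30, F=20) along a 3-gon: merge 3 vertices and 3 edges, delete both glued faces → V=14, E=36, F=24.
Check: V − E + F = 14 − 36 + 24 = 2.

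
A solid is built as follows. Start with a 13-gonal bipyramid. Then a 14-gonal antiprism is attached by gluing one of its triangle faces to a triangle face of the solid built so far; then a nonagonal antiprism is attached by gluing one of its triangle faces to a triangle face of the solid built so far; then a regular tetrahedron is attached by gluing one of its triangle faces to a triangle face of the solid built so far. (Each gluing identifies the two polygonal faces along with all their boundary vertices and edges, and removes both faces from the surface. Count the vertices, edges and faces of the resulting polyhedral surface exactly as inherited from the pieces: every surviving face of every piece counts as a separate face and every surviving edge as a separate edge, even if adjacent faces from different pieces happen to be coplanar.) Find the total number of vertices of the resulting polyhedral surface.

A 13-gonal bipyramid: V=15, E=39, F=26.
Attach a 14-gonal antiprism (V=28, E=56, F=30) along a 3-gon: merge 3 vertices and 3 edges, delete both glued faces → V=40, E=92, F=54.
Attach a nonagonal antiprism (V=18, E=36, F=20) along a 3-gon: merge 3 vertices and 3 edges, delete both glued faces → V=55, E=125, F=72.
Attach a regular tetrahedron (V=4, E=6, F=4) along a 3-gon: merge 3 vertices and 3 edges, delete both glued faces → V=56, E=128, F=74.
Check: V − E + F = 56 − 128 + 74 = 2.

56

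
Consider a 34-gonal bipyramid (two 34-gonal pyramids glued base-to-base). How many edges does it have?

A bipyramid over an n-gon has 2n triangular faces and n + 2 vertices: V = 34 + 2 = 36, E = 3·34 = 102, F = 2·34 = 68.

102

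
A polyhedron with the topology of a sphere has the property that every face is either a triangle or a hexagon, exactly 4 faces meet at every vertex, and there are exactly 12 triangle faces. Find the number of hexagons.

2

Let x be the number of hexagons; then F = 12 + x.
Edge–face incidences: 2E = 3·12 + 6·x = 36 + 6x.
Every vertex has degree 4, so 4V = 2E.
Euler: V − E + F = 2 ⇒ (2E)/4 − E + (12 + x) = 2.
Multiply by 8: 2·(2E) − 4·(2E) + 8·(12 + x) = 16, i.e. 96 + 8x − 2·(36 + 6x) = 16.
Collecting terms: −4x + 24 = 16, so −4x = −8, so x = 2.
Then 2E = 36 + 6·2 = 48, so E = 24, V = 2E/4 = 12, F = 12 + 2 = 14.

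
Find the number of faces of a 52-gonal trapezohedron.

104

The n-trapezohedron (dual of the n-antiprism) has V = 2·52 + 2 = 106, E = 4·52 = 208, F = 2·52 = 104.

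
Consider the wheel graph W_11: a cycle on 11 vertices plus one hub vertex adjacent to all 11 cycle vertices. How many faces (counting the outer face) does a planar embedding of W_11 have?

12

W_11 has V = 11 + 1 = 12 vertices and E = 2·11 = 22 edges.
By Euler's formula F = 2 − V + E = 2 − 12 + 22 = 12.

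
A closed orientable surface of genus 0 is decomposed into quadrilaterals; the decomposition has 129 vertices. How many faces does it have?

χ = 2 − 2·0 = 2, and every face is a square so 4F = 2E.
V − E + F = 2 with E = 4F/2 gives 129 − (4/2 − 1)·F = 2, so F = 127 and E = 254.

127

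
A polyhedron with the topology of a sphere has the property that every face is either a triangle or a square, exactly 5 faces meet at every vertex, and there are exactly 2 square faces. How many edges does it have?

Let x be the number of triangles; then F = 2 + x.
Edge–face incidences: 2E = 4·2 + 3·x = 8 + 3x.
Every vertex has degree 5, so 5V = 2E.
Euler: V − E + F = 2 ⇒ (2E)/5 − E + (2 + x) = 2.
Multiply by 10: 2·(2E) − 5·(2E) + 10·(2 + x) = 20, i.e. 20 + 10x − 3·(8 + 3x) = 20.
Collecting terms: x − 4 = 20, so x = 24.
Then 2E = 8 + 3·24 = 80, so E = 40, V = 2E/5 = 16, F = 2 + 24 = 26.

40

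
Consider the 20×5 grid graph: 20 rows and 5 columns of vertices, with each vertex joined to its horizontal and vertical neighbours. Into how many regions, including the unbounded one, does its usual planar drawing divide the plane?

The grid has V = 20·5 = 100 vertices and E = 20·4 + 5·19 = 175 edges.
F = 2 − V + E = 2 − 100 + 175 = 77.

77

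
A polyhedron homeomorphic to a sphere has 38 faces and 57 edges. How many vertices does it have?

Here V − E + F = 2.
V = 2 + E − F = 2 + 57 − 38 = 21.

21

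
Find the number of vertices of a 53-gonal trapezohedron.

108

The n-trapezohedron (dual of the n-antiprism) has V = 2·53 + 2 = 108, E = 4·53 = 212, F = 2·53 = 106.
Check: V − E + F = 108 − 212 + 106 = 2.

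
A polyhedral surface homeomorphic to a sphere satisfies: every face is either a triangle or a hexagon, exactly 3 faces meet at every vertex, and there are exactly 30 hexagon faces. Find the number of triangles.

Let x be the number of triangles; then F = 30 + x.
Edge–face incidences: 2E = 6·30 + 3·x = 180 + 3x.
Every vertex has degree 3, so 3V = 2E.
Euler: V − E + F = 2 ⇒ (2E)/3 − E + (30 + x) = 2.
Multiply by 6: 2·(2E) − 3·(2E) + 6·(30 + x) = 12, i.e. 180 + 6x − (180 + 3x) = 12.
Collecting terms: 3x = 12, so x = 4.
Then 2E = 180 + 3·4 = 192, so E = 96, V = 2E/3 = 64, F = 30 + 4 = 34.

4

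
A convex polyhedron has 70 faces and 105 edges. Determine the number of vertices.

Here V − E + F = 2.
V = 2 + E − F = 2 + 105 − 70 = 37.

37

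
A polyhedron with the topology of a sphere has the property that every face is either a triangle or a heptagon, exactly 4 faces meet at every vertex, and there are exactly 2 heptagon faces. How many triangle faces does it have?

Let x be the number of triangles; then F = 2 + x.
Edge–face incidences: 2E = 7·2 + 3·x = 14 + 3x.
Every vertex has degree 4, so 4V = 2E.
Euler: V − E + F = 2 ⇒ (2E)/4 − E + (2 + x) = 2.
Multiply by 8: 2·(2E) − 4·(2E) + 8·(2 + x) = 16, i.e. 16 + 8x − 2·(14 + 3x) = 16.
Collecting terms: 2x − 12 = 16, so 2x = 28, so x = 14.
Then 2E = 14 + 3·14 = 56, so E = 28, V = 2E/4 = 14, F = 2 + 14 = 16.

14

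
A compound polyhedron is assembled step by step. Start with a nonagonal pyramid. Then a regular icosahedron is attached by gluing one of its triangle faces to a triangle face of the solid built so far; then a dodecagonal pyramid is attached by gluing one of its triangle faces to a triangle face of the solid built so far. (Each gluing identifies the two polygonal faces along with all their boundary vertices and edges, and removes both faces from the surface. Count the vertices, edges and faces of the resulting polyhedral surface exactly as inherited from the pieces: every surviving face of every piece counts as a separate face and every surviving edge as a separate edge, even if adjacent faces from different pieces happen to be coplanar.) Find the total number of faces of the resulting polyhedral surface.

39

A nonagonal pyramid: V=10, E=18, F=10.
Attach a regular icosahedron (V=12, E=30, F=20) along a 3-gon: merge 3 vertices and 3 edges, delete both glued faces → V=19, E=45, F=28.
Attach a dodecagonal pyramid (V=13, E=24, F=13) along a 3-gon: merge 3 vertices and 3 edges, delete both glued faces → V=29, E=66, F=39.
Check: V − E + F = 29 − 66 + 39 = 2.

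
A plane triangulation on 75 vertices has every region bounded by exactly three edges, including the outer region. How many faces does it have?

146

In a plane triangulation 3F = 2E and V − E + F = 2, so F = 2V − 4 = 2·75 − 4 = 146.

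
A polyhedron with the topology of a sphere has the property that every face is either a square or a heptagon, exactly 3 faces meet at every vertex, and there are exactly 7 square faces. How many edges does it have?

Let x be the number of heptagons; then F = 7 + x.
Edge–face incidences: 2E = 4·7 + 7·x = 28 + 7x.
Every vertex has degree 3, so 3V = 2E.
Euler: V − E + F = 2 ⇒ (2E)/3 − E + (7 + x) = 2.
Multiply by 6: 2·(2E) − 3·(2E) + 6·(7 + x) = 12, i.e. 42 + 6x − (28 + 7x) = 12.
Collecting terms: −x + 14 = 12, so −x = −2, so x = 2.
Then 2E = 28 + 7·2 = 42, so E = 21, V = 2E/3 = 14, F = 7 + 2 = 9.

21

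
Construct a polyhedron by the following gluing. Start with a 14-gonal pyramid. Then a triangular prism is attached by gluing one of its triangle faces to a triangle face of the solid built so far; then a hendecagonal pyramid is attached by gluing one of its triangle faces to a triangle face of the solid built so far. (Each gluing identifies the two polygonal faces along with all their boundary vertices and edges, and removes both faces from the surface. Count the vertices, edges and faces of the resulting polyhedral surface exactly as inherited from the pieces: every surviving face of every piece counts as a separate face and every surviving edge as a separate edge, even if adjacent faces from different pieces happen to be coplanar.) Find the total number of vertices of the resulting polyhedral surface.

A 14-gonal pyramid: V=15, E=28, F=15.
Attach a triangular prism (V=6, E=9, F=5) along a 3-gon: merge 3 vertices and 3 edges, delete both glued faces → V=18, E=34, F=18.
Attach a hendecagonal pyramid (V=12, E=22, F=12) along a 3-gon: merge 3 vertices and 3 edges, delete both glued faces → V=27, E=53, F=28.
Check: V − E + F = 27 − 53 + 28 = 2.

27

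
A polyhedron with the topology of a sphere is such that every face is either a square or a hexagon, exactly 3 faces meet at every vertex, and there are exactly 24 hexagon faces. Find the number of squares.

6

Let x be the number of squares; then F = 24 + x.
Edge–face incidences: 2E = 6·24 + 4·x = 144 + 4x.
Every vertex has degree 3, so 3V = 2E.
Euler: V − E + F = 2 ⇒ (2E)/3 − E + (24 + x) = 2.
Multiply by 6: 2·(2E) − 3·(2E) + 6·(24 + x) = 12, i.e. 144 + 6x − (144 + 4x) = 12.
Collecting terms: 2x = 12, so x = 6.
Then 2E = 144 + 4·6 = 168, so E = 84, V = 2E/3 = 56, F = 24 + 6 = 30.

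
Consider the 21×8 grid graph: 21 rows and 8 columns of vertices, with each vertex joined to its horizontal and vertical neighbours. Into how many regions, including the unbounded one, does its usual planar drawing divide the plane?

The grid has V = 21·8 = 168 vertices and E = 21·7 + 8·20 = 307 edges.
F = 2 − V + E = 2 − 168 + 307 = 141.

141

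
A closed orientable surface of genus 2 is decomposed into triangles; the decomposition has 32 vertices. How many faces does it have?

68

χ = 2 − 2·2 = -2, and every face is a triangle so 3F = 2E.
V − E + F = -2 with E = 3F/2 gives 32 − (3/2 − 1)·F = -2, so F = 68 and E = 102.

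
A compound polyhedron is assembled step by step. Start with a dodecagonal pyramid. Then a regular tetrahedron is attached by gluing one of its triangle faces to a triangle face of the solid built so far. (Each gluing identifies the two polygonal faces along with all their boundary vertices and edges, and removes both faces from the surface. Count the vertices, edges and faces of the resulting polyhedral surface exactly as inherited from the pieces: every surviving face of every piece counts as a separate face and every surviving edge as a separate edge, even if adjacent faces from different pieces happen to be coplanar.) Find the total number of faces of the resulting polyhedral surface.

A dodecagonal pyramid: V=13, E=24, F=13.
Attach a regular tetrahedron (V=4, E=6, F=4) along a 3-gon: merge 3 vertices and 3 edges, delete both glued faces → V=14, E=27, F=15.
Check: V − E + F = 14 − 27 + 15 = 2.

15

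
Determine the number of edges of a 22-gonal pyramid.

44

A pyramid on an n-gon base has one n-gon and n triangles: V = 22 + 1 = 23, E = 2·22 = 44, F = 22 + 1 = 23.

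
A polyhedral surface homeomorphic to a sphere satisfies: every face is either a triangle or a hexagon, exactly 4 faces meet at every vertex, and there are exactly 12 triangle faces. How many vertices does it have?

12

Let x be the number of hexagons; then F = 12 + x.
Edge–face incidences: 2E = 3·12 + 6·x = 36 + 6x.
Every vertex has degree 4, so 4V = 2E.
Euler: V − E + F = 2 ⇒ (2E)/4 − E + (12 + x) = 2.
Multiply by 8: 2·(2E) − 4·(2E) + 8·(12 + x) = 16, i.e. 96 + 8x − 2·(36 + 6x) = 16.
Collecting terms: −4x + 24 = 16, so −4x = −8, so x = 2.
Then 2E = 36 + 6·2 = 48, so E = 24, V = 2E/4 = 12, F = 12 + 2 = 14.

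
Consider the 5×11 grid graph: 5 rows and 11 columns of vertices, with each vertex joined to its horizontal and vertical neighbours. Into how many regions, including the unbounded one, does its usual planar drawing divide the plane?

The grid has V = 5·11 = 55 vertices and E = 5·10 + 11·4 = 94 edges.
F = 2 − V + E = 2 − 55 + 94 = 41.

41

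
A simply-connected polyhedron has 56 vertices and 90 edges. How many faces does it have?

36

Here V − E + F = 2.
F = 2 − V + E = 2 − 56 + 90 = 36.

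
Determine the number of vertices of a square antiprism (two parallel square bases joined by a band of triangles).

An antiprism on an n-gon has two n-gon caps and 2n triangles: V = 2·4 = 8, E = 4·4 = 16, F = 2·4 + 2 = 10.

8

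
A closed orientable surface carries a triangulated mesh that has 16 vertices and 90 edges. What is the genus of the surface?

Every face is a triangle and each edge borders two faces, so 3F = 2·90, giving F = 60.
χ = V − E + F = 16 − 90 + 60 = -14.
For a closed orientable surface χ = 2 − 2g, so g = (2 − (-14))/2 = 8.

8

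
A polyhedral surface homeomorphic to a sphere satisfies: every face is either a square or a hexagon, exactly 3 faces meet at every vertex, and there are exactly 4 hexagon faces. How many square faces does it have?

Let x be the number of squares; then F = 4 + x.
Edge–face incidences: 2E = 6·4 + 4·x = 24 + 4x.
Every vertex has degree 3, so 3V = 2E.
Euler: V − E + F = 2 ⇒ (2E)/3 − E + (4 + x) = 2.
Multiply by 6: 2·(2E) − 3·(2E) + 6·(4 + x) = 12, i.e. 24 + 6x − (24 + 4x) = 12.
Collecting terms: 2x = 12, so x = 6.
Then 2E = 24 + 4·6 = 48, so E = 24, V = 2E/3 = 16, F = 4 + 6 = 10.

6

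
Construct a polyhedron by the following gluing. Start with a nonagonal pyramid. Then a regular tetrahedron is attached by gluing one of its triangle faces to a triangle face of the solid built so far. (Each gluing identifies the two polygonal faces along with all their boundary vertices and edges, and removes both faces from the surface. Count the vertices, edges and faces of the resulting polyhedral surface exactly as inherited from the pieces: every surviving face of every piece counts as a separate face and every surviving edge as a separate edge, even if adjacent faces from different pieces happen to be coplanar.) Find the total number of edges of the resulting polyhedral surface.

A nonagonal pyramid: V=10, E=18, F=10.
Attach a regular tetrahedron (V=4, E=6, F=4) along a 3-gon: merge 3 vertices and 3 edges, delete both glued faces → V=11, E=21, F=12.
Check: V − E + F = 11 − 21 + 12 = 2.

21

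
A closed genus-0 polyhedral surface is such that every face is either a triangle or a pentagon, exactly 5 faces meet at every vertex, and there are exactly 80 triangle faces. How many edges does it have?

Let x be the number of pentagons; then F = 80 + x.
Edge–face incidences: 2E = 3·80 + 5·x = 240 + 5x.
Every vertex has degree 5, so 5V = 2E.
Euler: V − E + F = 2 ⇒ (2E)/5 − E + (80 + x) = 2.
Multiply by 10: 2·(2E) − 5·(2E) + 10·(80 + x) = 20, i.e. 800 + 10x − 3·(240 + 5x) = 20.
Collecting terms: −5x + 80 = 20, so −5x = −60, so x = 12.
Then 2E = 240 + 5·12 = 300, so E = 150, V = 2E/5 = 60, F = 80 + 12 = 92.

150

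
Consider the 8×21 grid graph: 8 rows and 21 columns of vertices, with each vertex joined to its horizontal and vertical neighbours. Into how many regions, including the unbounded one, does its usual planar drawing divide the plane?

The grid has V = 8·21 = 168 vertices and E = 8·20 + 21·7 = 307 edges.
F = 2 − V + E = 2 − 168 + 307 = 141.

141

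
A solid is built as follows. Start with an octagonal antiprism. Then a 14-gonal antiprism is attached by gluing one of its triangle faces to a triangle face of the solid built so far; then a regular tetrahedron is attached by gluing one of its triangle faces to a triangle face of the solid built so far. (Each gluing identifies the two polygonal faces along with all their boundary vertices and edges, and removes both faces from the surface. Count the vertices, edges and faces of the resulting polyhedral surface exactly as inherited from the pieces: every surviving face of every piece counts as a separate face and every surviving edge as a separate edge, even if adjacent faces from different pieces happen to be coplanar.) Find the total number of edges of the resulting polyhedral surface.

88

An octagonal antiprism: V=16, E=32, F=18.
Attach a 14-gonal antiprism (V=28, E=56, F=30) along a 3-gon: merge 3 vertices and 3 edges, delete both glued faces → V=41, E=85, F=46.
Attach a regular tetrahedron (V=4, E=6, F=4) along a 3-gon: merge 3 vertices and 3 edges, delete both glued faces → V=42, E=88, F=48.
Check: V − E + F = 42 − 88 + 48 = 2.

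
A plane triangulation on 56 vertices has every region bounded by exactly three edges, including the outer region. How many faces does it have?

In a plane triangulation 3F = 2E and V − E + F = 2, so F = 2V − 4 = 2·56 − 4 = 108.

108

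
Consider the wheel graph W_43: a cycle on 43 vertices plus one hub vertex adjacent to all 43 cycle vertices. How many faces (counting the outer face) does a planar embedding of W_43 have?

W_43 has V = 43 + 1 = 44 vertices and E = 2·43 = 86 edges.
By Euler's formula F = 2 − V + E = 2 − 44 + 86 = 44.

44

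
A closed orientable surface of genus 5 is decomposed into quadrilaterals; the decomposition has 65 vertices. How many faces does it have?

χ = 2 − 2·5 = -8, and every face is a square so 4F = 2E.
V − E + F = -8 with E = 4F/2 gives 65 − (4/2 − 1)·F = -8, so F = 73 and E = 146.

73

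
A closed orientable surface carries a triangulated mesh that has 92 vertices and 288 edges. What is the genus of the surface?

Every face is a triangle and each edge borders two faces, so 3F = 2·288, giving F = 192.
χ = V − E + F = 92 − 288 + 192 = -4.
For a closed orientable surface χ = 2 − 2g, so g = (2 − (-4))/2 = 3.

3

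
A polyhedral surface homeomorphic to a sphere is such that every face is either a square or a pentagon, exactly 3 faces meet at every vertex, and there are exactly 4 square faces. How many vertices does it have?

12

Let x be the number of pentagons; then F = 4 + x.
Edge–face incidences: 2E = 4·4 + 5·x = 16 + 5x.
Every vertex has degree 3, so 3V = 2E.
Euler: V − E + F = 2 ⇒ (2E)/3 − E + (4 + x) = 2.
Multiply by 6: 2·(2E) − 3·(2E) + 6·(4 + x) = 12, i.e. 24 + 6x − (16 + 5x) = 12.
Collecting terms: x + 8 = 12, so x = 4.
Then 2E = 16 + 5·4 = 36, so E = 18, V = 2E/3 = 12, F = 4 + 4 = 8.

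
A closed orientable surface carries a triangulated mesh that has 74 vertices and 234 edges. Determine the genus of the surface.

3

Every face is a triangle and each edge borders two faces, so 3F = 2·234, giving F = 156.
χ = V − E + F = 74 − 234 + 156 = -4.
For a closed orientable surface χ = 2 − 2g, so g = (2 − (-4))/2 = 3.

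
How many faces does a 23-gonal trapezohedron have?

The n-trapezohedron (dual of the n-antiprism) has V = 2·23 + 2 = 48, E = 4·23 = 92, F = 2·23 = 46.

46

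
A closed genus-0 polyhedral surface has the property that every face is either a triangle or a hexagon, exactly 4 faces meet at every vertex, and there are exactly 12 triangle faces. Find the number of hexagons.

Let x be the number of hexagons; then F = 12 + x.
Edge–face incidences: 2E = 3·12 + 6·x = 36 + 6x.
Every vertex has degree 4, so 4V = 2E.
Euler: V − E + F = 2 ⇒ (2E)/4 − E + (12 + x) = 2.
Multiply by 8: 2·(2E) − 4·(2E) + 8·(12 + x) = 16, i.e. 96 + 8x − 2·(36 + 6x) = 16.
Collecting terms: −4x + 24 = 16, so −4x = −8, so x = 2.
Then 2E = 36 + 6·2 = 48, so E = 24, V = 2E/4 = 12, F = 12 + 2 = 14.

2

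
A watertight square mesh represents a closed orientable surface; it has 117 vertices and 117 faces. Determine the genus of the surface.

Every face is a square, so 2E = 4·117 = 468, giving E = 234.
χ = V − E + F = 117 − 234 + 117 = 0.
For a closed orientable surface χ = 2 − 2g, so g = (2 − (0))/2 = 1.

1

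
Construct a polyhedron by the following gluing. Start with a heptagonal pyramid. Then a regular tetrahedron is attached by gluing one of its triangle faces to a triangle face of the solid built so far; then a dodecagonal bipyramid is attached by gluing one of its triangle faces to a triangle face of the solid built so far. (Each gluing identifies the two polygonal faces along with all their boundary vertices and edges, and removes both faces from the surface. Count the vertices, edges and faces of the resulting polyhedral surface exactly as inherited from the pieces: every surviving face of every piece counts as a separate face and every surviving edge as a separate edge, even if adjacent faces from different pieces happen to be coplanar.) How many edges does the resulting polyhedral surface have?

50

A heptagonal pyramid: V=8, E=14, F=8.
Attach a regular tetrahedron (V=4, E=6, F=4) along a 3-gon: merge 3 vertices and 3 edges, delete both glued faces → V=9, E=17, F=10.
Attach a dodecagonal bipyramid (V=14, E=36, F=24) along a 3-gon: merge 3 vertices and 3 edges, delete both glued faces → V=20, E=50, F=32.
Check: V − E + F = 20 − 50 + 32 = 2.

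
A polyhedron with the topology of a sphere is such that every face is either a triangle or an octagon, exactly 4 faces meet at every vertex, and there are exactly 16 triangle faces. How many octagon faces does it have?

2

Let x be the number of octagons; then F = 16 + x.
Edge–face incidences: 2E = 3·16 + 8·x = 48 + 8x.
Every vertex has degree 4, so 4V = 2E.
Euler: V − E + F = 2 ⇒ (2E)/4 − E + (16 + x) = 2.
Multiply by 8: 2·(2E) − 4·(2E) + 8·(16 + x) = 16, i.e. 128 + 8x − 2·(48 + 8x) = 16.
Collecting terms: −8x + 32 = 16, so −8x = −16, so x = 2.
Then 2E = 48 + 8·2 = 64, so E = 32, V = 2E/4 = 16, F = 16 + 2 = 18.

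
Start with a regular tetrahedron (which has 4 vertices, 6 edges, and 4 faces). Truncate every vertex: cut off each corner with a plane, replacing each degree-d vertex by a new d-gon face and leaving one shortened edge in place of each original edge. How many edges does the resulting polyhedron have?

18

Truncation replaces each original edge-end by a new vertex, so V′ = 2E = 12.
Each original edge survives, and each old vertex of degree d contributes d new edges; summing degrees gives Σd = 2E, so E′ = E + 2E = 3E = 18.
Each original face survives and each original vertex becomes one new face: F′ = F + V = 8.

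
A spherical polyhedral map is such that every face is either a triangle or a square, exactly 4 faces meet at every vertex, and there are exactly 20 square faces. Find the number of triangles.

8

Let x be the number of triangles; then F = 20 + x.
Edge–face incidences: 2E = 4·20 + 3·x = 80 + 3x.
Every vertex has degree 4, so 4V = 2E.
Euler: V − E + F = 2 ⇒ (2E)/4 − E + (20 + x) = 2.
Multiply by 8: 2·(2E) − 4·(2E) + 8·(20 + x) = 16, i.e. 160 + 8x − 2·(80 + 3x) = 16.
Collecting terms: 2x = 16, so x = 8.
Then 2E = 80 + 3·8 = 104, so E = 52, V = 2E/4 = 26, F = 20 + 8 = 28.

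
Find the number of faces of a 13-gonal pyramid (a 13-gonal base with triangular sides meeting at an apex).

14

A pyramid on an n-gon base has one n-gon and n triangles: V = 13 + 1 = 14, E = 2·13 = 26, F = 13 + 1 = 14.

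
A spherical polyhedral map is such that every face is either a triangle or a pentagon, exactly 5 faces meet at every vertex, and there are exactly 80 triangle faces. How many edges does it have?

Let x be the number of pentagons; then F = 80 + x.
Edge–face incidences: 2E = 3·80 + 5·x = 240 + 5x.
Every vertex has degree 5, so 5V = 2E.
Euler: V − E + F = 2 ⇒ (2E)/5 − E + (80 + x) = 2.
Multiply by 10: 2·(2E) − 5·(2E) + 10·(80 + x) = 20, i.e. 800 + 10x − 3·(240 + 5x) = 20.
Collecting terms: −5x + 80 = 20, so −5x = −60, so x = 12.
Then 2E = 240 + 5·12 = 300, so E = 150, V = 2E/5 = 60, F = 80 + 12 = 92.

150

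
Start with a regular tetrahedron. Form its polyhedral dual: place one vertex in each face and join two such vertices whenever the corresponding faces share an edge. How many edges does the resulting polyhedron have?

6

The base solid has V = 4, E = 6, F = 4.
The dual swaps V and F and preserves E: V′ = F = 4, E′ = E = 6, F′ = V = 4.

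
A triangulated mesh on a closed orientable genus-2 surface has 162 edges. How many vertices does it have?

52

χ = 2 − 2·2 = -2, and every face is a triangle so 3F = 2E.
F = 2E/3 = 108. Then V = -2 + E − F = -2 + 162 − 108 = 52.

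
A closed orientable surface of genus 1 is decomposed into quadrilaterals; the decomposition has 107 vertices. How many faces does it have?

χ = 2 − 2·1 = 0, and every face is a square so 4F = 2E.
V − E + F = 0 with E = 4F/2 gives 107 − (4/2 − 1)·F = 0, so F = 107 and E = 214.

107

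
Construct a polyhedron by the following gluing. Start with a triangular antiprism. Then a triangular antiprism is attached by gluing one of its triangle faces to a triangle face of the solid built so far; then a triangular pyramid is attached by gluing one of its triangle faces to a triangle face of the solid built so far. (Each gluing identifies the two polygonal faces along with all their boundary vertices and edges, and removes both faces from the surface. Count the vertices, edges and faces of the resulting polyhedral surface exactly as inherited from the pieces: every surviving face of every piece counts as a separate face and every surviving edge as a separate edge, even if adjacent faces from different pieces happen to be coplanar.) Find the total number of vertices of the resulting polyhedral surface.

A triangular antiprism: V=6, E=12, F=8.
Attach a triangular antiprism (V=6, E=12, F=8) along a 3-gon: merge 3 vertices and 3 edges, delete both glued faces → V=9, E=21, F=14.
Attach a triangular pyramid (V=4, E=6, F=4) along a 3-gon: merge 3 vertices and 3 edges, delete both glued faces → V=10, E=24, F=16.
Check: V − E + F = 10 − 24 + 16 = 2.

10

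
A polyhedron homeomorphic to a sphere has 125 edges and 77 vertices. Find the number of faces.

Here V − E + F = 2.
F = 2 − V + E = 2 − 77 + 125 = 50.

50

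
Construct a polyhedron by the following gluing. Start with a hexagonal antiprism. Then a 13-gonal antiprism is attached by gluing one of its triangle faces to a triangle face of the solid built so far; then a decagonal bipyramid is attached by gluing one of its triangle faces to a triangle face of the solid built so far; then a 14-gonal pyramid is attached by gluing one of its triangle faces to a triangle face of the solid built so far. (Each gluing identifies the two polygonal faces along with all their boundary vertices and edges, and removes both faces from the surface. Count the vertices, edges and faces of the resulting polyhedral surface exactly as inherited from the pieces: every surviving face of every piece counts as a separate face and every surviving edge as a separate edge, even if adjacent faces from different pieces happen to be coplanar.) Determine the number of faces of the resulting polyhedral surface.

71

A hexagonal antiprism: V=12, E=24, F=14.
Attach a 13-gonal antiprism (V=26, E=52, F=28) along a 3-gon: merge 3 vertices and 3 edges, delete both glued faces → V=35, E=73, F=40.
Attach a decagonal bipyramid (V=12, E=30, F=20) along a 3-gon: merge 3 vertices and 3 edges, delete both glued faces → V=44, E=100, F=58.
Attach a 14-gonal pyramid (V=15, E=28, F=15) along a 3-gon: merge 3 vertices and 3 edges, delete both glued faces → V=56, E=125, F=71.
Check: V − E + F = 56 − 125 + 71 = 2.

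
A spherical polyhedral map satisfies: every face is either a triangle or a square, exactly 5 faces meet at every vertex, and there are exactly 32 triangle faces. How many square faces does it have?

6

Let x be the number of squares; then F = 32 + x.
Edge–face incidences: 2E = 3·32 + 4·x = 96 + 4x.
Every vertex has degree 5, so 5V = 2E.
Euler: V − E + F = 2 ⇒ (2E)/5 − E + (32 + x) = 2.
Multiply by 10: 2·(2E) − 5·(2E) + 10·(32 + x) = 20, i.e. 320 + 10x − 3·(96 + 4x) = 20.
Collecting terms: −2x + 32 = 20, so −2x = −12, so x = 6.
Then 2E = 96 + 4·6 = 120, so E = 60, V = 2E/5 = 24, F = 32 + 6 = 38.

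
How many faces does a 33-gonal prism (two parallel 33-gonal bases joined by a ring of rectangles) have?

A prism on an n-gon has two n-gon bases and n rectangular sides: V = 2·33 = 66, E = 3·33 = 99, F = 33 + 2 = 35.

35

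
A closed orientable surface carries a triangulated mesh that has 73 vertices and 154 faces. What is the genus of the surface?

Every face is a triangle, so 2E = 3·154 = 462, giving E = 231.
χ = V − E + F = 73 − 231 + 154 = -4.
For a closed orientable surface χ = 2 − 2g, so g = (2 − (-4))/2 = 3.

3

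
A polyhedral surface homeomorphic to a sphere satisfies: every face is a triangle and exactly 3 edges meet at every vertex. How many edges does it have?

Each face has 3 edges and each edge borders two faces, so 2E = 3F.
Each vertex has degree 3, so 3V = 2E and hence V = 3F/3.
Euler: V − E + F = 2 ⇒ (3F/3) − (3F/2) + F = 2.
Multiply by 6: (6 − 9 + 6)F = 12, i.e. 3F = 12.
So F = 4, E = 3·4/2 = 6, V = 3·4/3 = 4.

6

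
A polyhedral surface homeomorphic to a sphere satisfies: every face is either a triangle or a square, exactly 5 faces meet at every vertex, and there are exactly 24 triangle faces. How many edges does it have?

40

Let x be the number of squares; then F = 24 + x.
Edge–face incidences: 2E = 3·24 + 4·x = 72 + 4x.
Every vertex has degree 5, so 5V = 2E.
Euler: V − E + F = 2 ⇒ (2E)/5 − E + (24 + x) = 2.
Multiply by 10: 2·(2E) − 5·(2E) + 10·(24 + x) = 20, i.e. 240 + 10x − 3·(72 + 4x) = 20.
Collecting terms: −2x + 24 = 20, so −2x = −4, so x = 2.
Then 2E = 72 + 4·2 = 80, so E = 40, V = 2E/5 = 16, F = 24 + 2 = 26.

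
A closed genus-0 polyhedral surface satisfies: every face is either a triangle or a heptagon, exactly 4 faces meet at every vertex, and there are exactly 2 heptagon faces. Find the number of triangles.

14

Let x be the number of triangles; then F = 2 + x.
Edge–face incidences: 2E = 7·2 + 3·x = 14 + 3x.
Every vertex has degree 4, so 4V = 2E.
Euler: V − E + F = 2 ⇒ (2E)/4 − E + (2 + x) = 2.
Multiply by 8: 2·(2E) − 4·(2E) + 8·(2 + x) = 16, i.e. 16 + 8x − 2·(14 + 3x) = 16.
Collecting terms: 2x − 12 = 16, so 2x = 28, so x = 14.
Then 2E = 14 + 3·14 = 56, so E = 28, V = 2E/4 = 14, F = 2 + 14 = 16.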